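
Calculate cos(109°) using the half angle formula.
cos(109°) = -√((1 + cos 218°)/2) = -0.3256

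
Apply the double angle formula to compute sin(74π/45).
sin(74π/45) = 2 sin 37π/45 cos 37π/45 = -0.8988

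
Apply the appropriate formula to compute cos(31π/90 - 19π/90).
cos(31π/90 - 19π/90) = cos 31π/90 cos 19π/90 + sin 31π/90 sin 19π/90 = 0.9135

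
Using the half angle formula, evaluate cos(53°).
cos(53°) = √((1 + cos 106°)/2) = 0.6018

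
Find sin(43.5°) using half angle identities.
sin(43.5°) = √((1 - cos 87°)/2) = 0.6884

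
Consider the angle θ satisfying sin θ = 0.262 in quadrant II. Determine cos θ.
cos θ = ±√(1 - sin²θ) = -0.9651 (negative in QII)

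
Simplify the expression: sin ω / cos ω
sin ω / cos ω = tan ω (using Quotient identity)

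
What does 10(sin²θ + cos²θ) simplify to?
10(sin²θ + cos²θ) = 10 (using Pythagorean identity)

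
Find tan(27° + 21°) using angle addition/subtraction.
tan(27° + 21°) = (tan 27° + tan 21°)/(1 - tan 27° tan 21°) = 1.111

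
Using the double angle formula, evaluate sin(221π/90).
sin(221π/90) = 2 sin 221π/180 cos 221π/180 = 0.9903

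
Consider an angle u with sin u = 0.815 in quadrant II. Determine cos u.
cos u = ±√(1 - sin²u) = -0.5795 (negative in QII)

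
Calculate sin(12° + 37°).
sin(12° + 37°) = sin 12° cos 37° + cos 12° sin 37° = 0.7547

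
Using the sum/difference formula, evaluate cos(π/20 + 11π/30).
cos(π/20 + 11π/30) = cos π/20 cos 11π/30 - sin π/20 sin 11π/30 = (√6-√2)/4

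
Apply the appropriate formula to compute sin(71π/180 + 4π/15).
sin(71π/180 + 4π/15) = sin 71π/180 cos 4π/15 + cos 71π/180 sin 4π/15 = 0.8746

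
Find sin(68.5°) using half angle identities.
sin(68.5°) = √((1 - cos 137°)/2) = 0.9304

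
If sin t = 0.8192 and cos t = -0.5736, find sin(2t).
sin(2t) = 2 sin t cos t = -0.9398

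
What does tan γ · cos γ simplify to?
tan γ · cos γ = sin γ (using Quotient identity)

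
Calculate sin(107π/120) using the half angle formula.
sin(107π/120) = √((1 - cos 107π/60)/2) = 0.3338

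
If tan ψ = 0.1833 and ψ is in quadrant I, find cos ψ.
cos ψ = 0.9836 (using tan²ψ + 1 = sec²ψ)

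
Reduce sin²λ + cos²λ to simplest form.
sin²λ + cos²λ = 1 (using Pythagorean identity)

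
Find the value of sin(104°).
sin(104°) = 0.9703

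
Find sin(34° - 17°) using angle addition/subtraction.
sin(34° - 17°) = sin 34° cos 17° - cos 34° sin 17° = 0.2924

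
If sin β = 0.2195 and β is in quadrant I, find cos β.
cos β = 0.9756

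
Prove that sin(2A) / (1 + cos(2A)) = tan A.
LHS = 2 sin A cos A / (2cos²A) = sin A/cos A = tan A = RHS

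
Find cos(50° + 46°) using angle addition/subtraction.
cos(50° + 46°) = cos 50° cos 46° - sin 50° sin 46° = -0.1045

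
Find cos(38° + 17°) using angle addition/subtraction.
cos(38° + 17°) = cos 38° cos 17° - sin 38° sin 17° = 0.5736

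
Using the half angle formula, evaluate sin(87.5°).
sin(87.5°) = √((1 - cos 175°)/2) = 0.999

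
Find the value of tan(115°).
tan(115°) = -2.145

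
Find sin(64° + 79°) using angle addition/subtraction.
sin(64° + 79°) = sin 64° cos 79° + cos 64° sin 79° = 0.6018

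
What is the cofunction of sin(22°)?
sin(22°) = cos(90° - 22°) = cos(68°)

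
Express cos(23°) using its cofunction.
cos(23°) = sin(90° - 23°) = sin(67°)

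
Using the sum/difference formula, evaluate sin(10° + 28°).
sin(10° + 28°) = sin 10° cos 28° + cos 10° sin 28° = 0.6157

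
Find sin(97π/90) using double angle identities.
sin(97π/90) = 2 sin 97π/180 cos 97π/180 = -0.2419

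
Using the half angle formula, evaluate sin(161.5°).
sin(161.5°) = √((1 - cos 323°)/2) = 0.3173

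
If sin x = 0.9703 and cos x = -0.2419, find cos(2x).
cos(2x) = cos²x - sin²x = -0.883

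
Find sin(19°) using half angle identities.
sin(19°) = √((1 - cos 38°)/2) = 0.3256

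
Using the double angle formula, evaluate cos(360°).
cos(360°) = cos²180° - sin²180° = 1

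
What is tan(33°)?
tan(33°) = 0.6494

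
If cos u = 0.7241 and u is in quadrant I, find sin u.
sin u = 0.6897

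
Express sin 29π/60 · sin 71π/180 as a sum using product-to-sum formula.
sin 29π/60 sin 71π/180 = (1/2)[cos(29π/60-71π/180) - cos(29π/60+71π/180)]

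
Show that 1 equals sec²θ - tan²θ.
RHS = 1/cos²θ - sin²θ/cos²θ = (1 - sin²θ)/cos²θ = cos²θ/cos²θ = 1 = LHS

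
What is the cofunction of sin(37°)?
sin(37°) = cos(90° - 37°) = cos(53°)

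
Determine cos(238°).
cos(238°) = -0.5299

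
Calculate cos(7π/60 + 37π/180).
cos(7π/60 + 37π/180) = cos 7π/60 cos 37π/180 - sin 7π/60 sin 37π/180 = 0.5299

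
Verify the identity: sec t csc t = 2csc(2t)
RHS = 2/sin(2t) = 2/(2 sin t cos t) = 1/(sin t cos t) = (1/cos t)(1/sin t) = sec t csc t = LHS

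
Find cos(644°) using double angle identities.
cos(644°) = cos²322° - sin²322° = 0.2419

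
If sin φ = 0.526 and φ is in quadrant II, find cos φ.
cos φ = -0.8505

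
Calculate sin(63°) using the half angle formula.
sin(63°) = √((1 - cos 126°)/2) = 0.891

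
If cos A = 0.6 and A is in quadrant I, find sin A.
sin A = 0.8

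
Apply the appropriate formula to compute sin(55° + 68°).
sin(55° + 68°) = sin 55° cos 68° + cos 55° sin 68° = 0.8387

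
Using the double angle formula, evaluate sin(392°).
sin(392°) = 2 sin 196° cos 196° = 0.5299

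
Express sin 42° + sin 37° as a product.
sin 42° + sin 37° = 2 sin(39.5°) cos(2.5°)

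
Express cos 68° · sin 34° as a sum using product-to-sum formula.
cos 68° sin 34° = (1/2)[sin(68°+34°) - sin(68°-34°)]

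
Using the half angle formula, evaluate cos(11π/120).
cos(11π/120) = √((1 + cos 11π/60)/2) = 0.9588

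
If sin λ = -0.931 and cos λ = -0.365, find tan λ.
tan λ = sin λ / cos λ = 2.551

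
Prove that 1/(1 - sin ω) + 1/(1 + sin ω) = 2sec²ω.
LHS = [(1 + sin ω) + (1 - sin ω)] / [(1 - sin ω)(1 + sin ω)] = 2/(1 - sin²ω) = 2/cos²ω = 2sec²ω = RHS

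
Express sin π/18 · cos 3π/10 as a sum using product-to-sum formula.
sin π/18 cos 3π/10 = (1/2)[sin(π/18+3π/10) + sin(π/18-3π/10)]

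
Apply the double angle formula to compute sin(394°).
sin(394°) = 2 sin 197° cos 197° = 0.5592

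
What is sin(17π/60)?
sin(17π/60) = 0.7771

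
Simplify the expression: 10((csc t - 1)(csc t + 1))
10((csc t - 1)(csc t + 1)) = 10(cot²t) (using Diff. of squares)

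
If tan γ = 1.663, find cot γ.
cot γ = 1/tan γ = 0.6013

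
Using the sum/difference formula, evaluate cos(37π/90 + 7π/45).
cos(37π/90 + 7π/45) = cos 37π/90 cos 7π/45 - sin 37π/90 sin 7π/45 = -0.2079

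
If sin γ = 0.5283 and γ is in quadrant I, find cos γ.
cos γ = 0.8491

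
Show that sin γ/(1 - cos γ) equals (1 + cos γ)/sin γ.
LHS = sin γ(1 + cos γ) / ((1 - cos γ)(1 + cos γ)) = sin γ(1 + cos γ) / (1 - cos²γ) = sin γ(1 + cos γ) / sin²γ = (1 + cos γ)/sin γ = RHS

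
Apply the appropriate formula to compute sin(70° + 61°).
sin(70° + 61°) = sin 70° cos 61° + cos 70° sin 61° = 0.7547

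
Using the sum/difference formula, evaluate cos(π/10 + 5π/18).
cos(π/10 + 5π/18) = cos π/10 cos 5π/18 - sin π/10 sin 5π/18 = 0.3746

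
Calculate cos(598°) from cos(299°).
cos(598°) = cos²299° - sin²299° = -0.5299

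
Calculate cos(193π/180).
cos(193π/180) = -0.9744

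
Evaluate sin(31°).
sin(31°) = 0.515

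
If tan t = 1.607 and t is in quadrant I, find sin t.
sin t = 0.849 (using tan²t + 1 = sec²t)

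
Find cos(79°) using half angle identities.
cos(79°) = √((1 + cos 158°)/2) = 0.1908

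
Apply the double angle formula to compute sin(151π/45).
sin(151π/45) = 2 sin 151π/90 cos 151π/90 = -0.8988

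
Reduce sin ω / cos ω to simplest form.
sin ω / cos ω = tan ω (using Quotient identity)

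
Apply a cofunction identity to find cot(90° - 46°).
cot(90° - 46°) = tan(46°) = 1.036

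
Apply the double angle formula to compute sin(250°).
sin(250°) = 2 sin 125° cos 125° = -0.9397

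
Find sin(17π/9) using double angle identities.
sin(17π/9) = 2 sin 17π/18 cos 17π/18 = -0.342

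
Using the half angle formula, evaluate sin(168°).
sin(168°) = √((1 - cos 336°)/2) = 0.2079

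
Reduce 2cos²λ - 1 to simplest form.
2cos²λ - 1 = cos(2λ) (using Double angle)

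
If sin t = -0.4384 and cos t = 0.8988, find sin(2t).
sin(2t) = 2 sin t cos t = -0.7881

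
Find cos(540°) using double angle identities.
cos(540°) = cos²270° - sin²270° = -1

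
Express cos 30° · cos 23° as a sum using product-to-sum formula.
cos 30° cos 23° = (1/2)[cos(30°-23°) + cos(30°+23°)]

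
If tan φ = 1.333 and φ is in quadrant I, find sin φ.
sin φ = 0.7999 (using tan²φ + 1 = sec²φ)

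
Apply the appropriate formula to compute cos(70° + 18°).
cos(70° + 18°) = cos 70° cos 18° - sin 70° sin 18° = 0.0349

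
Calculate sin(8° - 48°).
sin(8° - 48°) = sin 8° cos 48° - cos 8° sin 48° = -0.6428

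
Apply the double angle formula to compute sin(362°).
sin(362°) = 2 sin 181° cos 181° = 0.0349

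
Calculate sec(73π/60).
sec(73π/60) = -1.287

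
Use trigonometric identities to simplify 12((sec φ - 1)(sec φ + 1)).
12((sec φ - 1)(sec φ + 1)) = 12(tan²φ) (using Diff. of squares)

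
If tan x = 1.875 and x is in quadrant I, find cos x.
cos x = 0.4706 (using tan²x + 1 = sec²x)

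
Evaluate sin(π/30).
sin(π/30) = 0.1045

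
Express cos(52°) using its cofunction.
cos(52°) = sin(90° - 52°) = sin(38°)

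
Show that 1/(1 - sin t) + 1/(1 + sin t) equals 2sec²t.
LHS = [(1 + sin t) + (1 - sin t)] / [(1 - sin t)(1 + sin t)] = 2/(1 - sin²t) = 2/cos²t = 2sec²t = RHS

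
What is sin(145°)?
sin(145°) = 0.5736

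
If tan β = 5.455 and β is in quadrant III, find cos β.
cos β = -0.1803 (using tan²β + 1 = sec²β)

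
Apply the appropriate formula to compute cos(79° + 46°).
cos(79° + 46°) = cos 79° cos 46° - sin 79° sin 46° = -0.5736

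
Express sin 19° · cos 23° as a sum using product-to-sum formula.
sin 19° cos 23° = (1/2)[sin(19°+23°) + sin(19°-23°)]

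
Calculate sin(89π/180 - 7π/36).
sin(89π/180 - 7π/36) = sin 89π/180 cos 7π/36 - cos 89π/180 sin 7π/36 = 0.809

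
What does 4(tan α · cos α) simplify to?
4(tan α · cos α) = 4(sin α) (using Quotient identity)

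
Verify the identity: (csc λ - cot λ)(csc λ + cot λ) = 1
LHS = csc²λ - cot²λ = (1 + cot²λ) - cot²λ = 1 = RHS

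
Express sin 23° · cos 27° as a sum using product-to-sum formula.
sin 23° cos 27° = (1/2)[sin(23°+27°) + sin(23°-27°)]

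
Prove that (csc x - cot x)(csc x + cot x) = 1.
LHS = csc²x - cot²x = (1 + cot²x) - cot²x = 1 = RHS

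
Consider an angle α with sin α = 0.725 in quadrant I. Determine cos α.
cos α = √(1 - sin²α) = 0.6887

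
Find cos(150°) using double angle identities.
cos(150°) = cos²75° - sin²75° = -√3/2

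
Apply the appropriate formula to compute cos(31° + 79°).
cos(31° + 79°) = cos 31° cos 79° - sin 31° sin 79° = -0.342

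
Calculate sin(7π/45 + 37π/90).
sin(7π/45 + 37π/90) = sin 7π/45 cos 37π/90 + cos 7π/45 sin 37π/90 = 0.9781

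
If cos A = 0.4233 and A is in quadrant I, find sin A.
sin A = 0.906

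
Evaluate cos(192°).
cos(192°) = -0.9781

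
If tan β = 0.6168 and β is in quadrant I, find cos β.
cos β = 0.8511 (using tan²β + 1 = sec²β)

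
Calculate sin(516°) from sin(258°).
sin(516°) = 2 sin 258° cos 258° = 0.4067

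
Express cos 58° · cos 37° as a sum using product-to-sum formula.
cos 58° cos 37° = (1/2)[cos(58°-37°) + cos(58°+37°)]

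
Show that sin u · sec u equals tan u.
LHS = sin u · (1/cos u) = sin u/cos u = tan u = RHS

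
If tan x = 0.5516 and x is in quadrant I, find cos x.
cos x = 0.8756 (using tan²x + 1 = sec²x)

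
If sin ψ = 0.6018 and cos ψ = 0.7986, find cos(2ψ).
cos(2ψ) = cos²ψ - sin²ψ = 0.2756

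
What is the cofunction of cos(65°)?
cos(65°) = sin(90° - 65°) = sin(25°)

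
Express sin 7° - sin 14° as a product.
sin 7° - sin 14° = 2 cos(10.5°) sin(-3.5°)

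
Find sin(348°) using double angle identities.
sin(348°) = 2 sin 174° cos 174° = -0.2079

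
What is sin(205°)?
sin(205°) = -0.4226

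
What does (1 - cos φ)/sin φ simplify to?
(1 - cos φ)/sin φ = tan(φ/2) (using Half angle)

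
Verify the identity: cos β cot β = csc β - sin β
RHS = 1/sin β - sin β = (1 - sin²β)/sin β = cos²β/sin β = cos β · (cos β/sin β) = cos β cot β = LHS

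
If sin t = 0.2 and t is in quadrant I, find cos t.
cos t = 0.9798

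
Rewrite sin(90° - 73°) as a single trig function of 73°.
sin(90° - 73°) = cos(73°)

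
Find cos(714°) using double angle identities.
cos(714°) = cos²357° - sin²357° = 0.9945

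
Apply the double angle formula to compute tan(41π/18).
tan(41π/18) = 2 tan 41π/36 / (1 - tan²41π/36) = 1.192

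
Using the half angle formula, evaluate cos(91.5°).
cos(91.5°) = -√((1 + cos 183°)/2) = -0.02618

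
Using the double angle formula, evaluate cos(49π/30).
cos(49π/30) = cos²49π/60 - sin²49π/60 = 0.4067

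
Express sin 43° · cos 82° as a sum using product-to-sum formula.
sin 43° cos 82° = (1/2)[sin(43°+82°) + sin(43°-82°)]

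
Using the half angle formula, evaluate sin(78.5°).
sin(78.5°) = √((1 - cos 157°)/2) = 0.9799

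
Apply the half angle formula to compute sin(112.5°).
sin(112.5°) = √((1 - cos 225°)/2) = √(2+√2)/2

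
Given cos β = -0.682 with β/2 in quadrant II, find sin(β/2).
sin(β/2) = ±√((1 - cos β)/2); positive since β/2 ∈ QII, so sin(β/2) = 0.9171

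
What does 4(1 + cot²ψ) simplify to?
4(1 + cot²ψ) = 4(csc²ψ) (using Pythagorean identity)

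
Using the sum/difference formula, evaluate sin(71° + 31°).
sin(71° + 31°) = sin 71° cos 31° + cos 71° sin 31° = 0.9781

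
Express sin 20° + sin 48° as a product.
sin 20° + sin 48° = 2 sin(34°) cos(-14°)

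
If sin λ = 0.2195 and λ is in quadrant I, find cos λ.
cos λ = 0.9756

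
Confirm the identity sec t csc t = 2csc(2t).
RHS = 2/sin(2t) = 2/(2 sin t cos t) = 1/(sin t cos t) = (1/cos t)(1/sin t) = sec t csc t = LHS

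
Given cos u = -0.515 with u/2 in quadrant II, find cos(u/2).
cos(u/2) = ±√((1 + cos u)/2); negative since u/2 ∈ QII, so cos(u/2) = -0.4924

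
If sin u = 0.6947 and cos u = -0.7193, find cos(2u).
cos(2u) = cos²u - sin²u = 0.03478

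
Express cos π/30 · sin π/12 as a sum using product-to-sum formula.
cos π/30 sin π/12 = (1/2)[sin(π/30+π/12) - sin(π/30-π/12)]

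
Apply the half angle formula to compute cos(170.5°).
cos(170.5°) = -√((1 + cos 341°)/2) = -0.9863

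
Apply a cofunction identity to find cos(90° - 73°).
cos(90° - 73°) = sin(73°) = 0.9563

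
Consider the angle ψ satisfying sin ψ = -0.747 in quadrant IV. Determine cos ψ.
cos ψ = √(1 - sin²ψ) = 0.6648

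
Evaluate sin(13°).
sin(13°) = 0.225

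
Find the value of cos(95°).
cos(95°) = -0.08716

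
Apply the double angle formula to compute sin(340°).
sin(340°) = 2 sin 170° cos 170° = -0.342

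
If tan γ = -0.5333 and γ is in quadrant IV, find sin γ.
sin γ = -0.4706 (using tan²γ + 1 = sec²γ)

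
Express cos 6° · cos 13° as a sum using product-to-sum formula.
cos 6° cos 13° = (1/2)[cos(6°-13°) + cos(6°+13°)]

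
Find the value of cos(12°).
cos(12°) = 0.9781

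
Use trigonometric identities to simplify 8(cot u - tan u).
8(cot u - tan u) = 8(2 cot(2u)) (using Double angle)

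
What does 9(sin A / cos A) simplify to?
9(sin A / cos A) = 9(tan A) (using Quotient identity)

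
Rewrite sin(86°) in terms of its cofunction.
sin(86°) = cos(90° - 86°) = cos(4°)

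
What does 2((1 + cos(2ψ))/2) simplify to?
2((1 + cos(2ψ))/2) = 2(cos²ψ) (using Power reduction)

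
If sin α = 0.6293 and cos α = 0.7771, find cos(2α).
cos(2α) = cos²α - sin²α = 0.2079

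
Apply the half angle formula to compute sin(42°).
sin(42°) = √((1 - cos 84°)/2) = 0.6691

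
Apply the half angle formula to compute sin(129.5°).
sin(129.5°) = √((1 - cos 259°)/2) = 0.7716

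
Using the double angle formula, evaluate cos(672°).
cos(672°) = 2cos²336° - 1 = 0.6691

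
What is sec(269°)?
sec(269°) = -57.3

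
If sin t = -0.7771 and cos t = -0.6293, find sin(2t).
sin(2t) = 2 sin t cos t = 0.9781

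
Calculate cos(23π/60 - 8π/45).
cos(23π/60 - 8π/45) = cos 23π/60 cos 8π/45 + sin 23π/60 sin 8π/45 = 0.7986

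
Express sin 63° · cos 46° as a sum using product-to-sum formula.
sin 63° cos 46° = (1/2)[sin(63°+46°) + sin(63°-46°)]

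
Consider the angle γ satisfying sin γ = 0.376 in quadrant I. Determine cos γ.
cos γ = √(1 - sin²γ) = 0.9266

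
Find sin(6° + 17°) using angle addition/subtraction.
sin(6° + 17°) = sin 6° cos 17° + cos 6° sin 17° = 0.3907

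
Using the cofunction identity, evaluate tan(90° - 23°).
tan(90° - 23°) = cot(23°) = 2.356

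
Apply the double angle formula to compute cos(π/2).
cos(π/2) = cos²π/4 - sin²π/4 = 0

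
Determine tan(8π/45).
tan(8π/45) = 0.6249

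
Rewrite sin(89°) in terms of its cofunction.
sin(89°) = cos(90° - 89°) = cos(1°)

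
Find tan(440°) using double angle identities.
tan(440°) = 2 tan 220° / (1 - tan²220°) = 5.671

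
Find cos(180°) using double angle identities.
cos(180°) = cos²90° - sin²90° = -1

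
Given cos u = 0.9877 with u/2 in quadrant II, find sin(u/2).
sin(u/2) = ±√((1 - cos u)/2); positive since u/2 ∈ QII, so sin(u/2) = 0.07842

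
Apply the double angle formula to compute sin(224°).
sin(224°) = 2 sin 112° cos 112° = -0.6947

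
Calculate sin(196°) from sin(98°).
sin(196°) = 2 sin 98° cos 98° = -0.2756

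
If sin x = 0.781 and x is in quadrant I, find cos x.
cos x = 0.6245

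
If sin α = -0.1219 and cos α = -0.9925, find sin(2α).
sin(2α) = 2 sin α cos α = 0.242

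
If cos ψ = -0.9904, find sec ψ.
sec ψ = 1/cos ψ = -1.01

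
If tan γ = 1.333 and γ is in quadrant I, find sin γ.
sin γ = 0.7999 (using tan²γ + 1 = sec²γ)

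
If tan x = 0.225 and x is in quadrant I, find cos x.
cos x = 0.9756 (using tan²x + 1 = sec²x)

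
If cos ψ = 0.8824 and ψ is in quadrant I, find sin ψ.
sin ψ = 0.4705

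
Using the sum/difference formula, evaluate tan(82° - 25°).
tan(82° - 25°) = (tan 82° - tan 25°)/(1 + tan 82° tan 25°) = 1.54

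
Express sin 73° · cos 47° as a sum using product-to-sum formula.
sin 73° cos 47° = (1/2)[sin(73°+47°) + sin(73°-47°)]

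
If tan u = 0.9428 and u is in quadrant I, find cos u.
cos u = 0.7276 (using tan²u + 1 = sec²u)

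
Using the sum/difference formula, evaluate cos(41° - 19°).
cos(41° - 19°) = cos 41° cos 19° + sin 41° sin 19° = 0.9272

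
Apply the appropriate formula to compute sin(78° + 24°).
sin(78° + 24°) = sin 78° cos 24° + cos 78° sin 24° = 0.9781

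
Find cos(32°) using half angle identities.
cos(32°) = √((1 + cos 64°)/2) = 0.848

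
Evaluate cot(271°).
cot(271°) = -0.01746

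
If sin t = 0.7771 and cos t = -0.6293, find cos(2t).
cos(2t) = cos²t - sin²t = -0.2079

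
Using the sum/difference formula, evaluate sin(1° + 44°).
sin(1° + 44°) = sin 1° cos 44° + cos 1° sin 44° = √2/2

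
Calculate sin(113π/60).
sin(113π/60) = -0.3584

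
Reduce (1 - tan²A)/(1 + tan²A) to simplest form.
(1 - tan²A)/(1 + tan²A) = cos(2A) (using Double angle)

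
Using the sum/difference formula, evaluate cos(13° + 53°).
cos(13° + 53°) = cos 13° cos 53° - sin 13° sin 53° = 0.4067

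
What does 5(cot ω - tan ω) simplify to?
5(cot ω - tan ω) = 5(2 cot(2ω)) (using Double angle)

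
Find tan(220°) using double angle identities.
tan(220°) = 2 tan 110° / (1 - tan²110°) = 0.8391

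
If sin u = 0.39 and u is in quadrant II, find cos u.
cos u = -0.9208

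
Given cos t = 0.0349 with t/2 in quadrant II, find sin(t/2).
sin(t/2) = ±√((1 - cos t)/2); positive since t/2 ∈ QII, so sin(t/2) = 0.6947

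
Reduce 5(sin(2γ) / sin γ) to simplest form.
5(sin(2γ) / sin γ) = 5(2 cos γ) (using Double angle)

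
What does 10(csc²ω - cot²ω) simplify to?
10(csc²ω - cot²ω) = 10 (using Pythagorean identity)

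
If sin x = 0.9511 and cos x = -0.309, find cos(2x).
cos(2x) = cos²x - sin²x = -0.8091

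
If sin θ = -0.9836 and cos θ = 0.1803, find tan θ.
tan θ = sin θ / cos θ = -5.455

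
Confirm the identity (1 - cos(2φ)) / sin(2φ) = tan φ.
LHS = 2sin²φ / (2 sin φ cos φ) = sin φ/cos φ = tan φ = RHS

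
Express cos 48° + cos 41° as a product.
cos 48° + cos 41° = 2 cos(44.5°) cos(3.5°)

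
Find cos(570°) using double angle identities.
cos(570°) = 1 - 2sin²285° = -√3/2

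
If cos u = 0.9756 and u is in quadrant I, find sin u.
sin u = 0.2196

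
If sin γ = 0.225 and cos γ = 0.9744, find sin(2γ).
sin(2γ) = 2 sin γ cos γ = 0.4385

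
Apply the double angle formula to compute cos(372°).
cos(372°) = cos²186° - sin²186° = 0.9781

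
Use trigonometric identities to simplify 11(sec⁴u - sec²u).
11(sec⁴u - sec²u) = 11(tan⁴u + tan²u) (using Pythagorean)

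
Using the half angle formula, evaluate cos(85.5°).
cos(85.5°) = √((1 + cos 171°)/2) = 0.07846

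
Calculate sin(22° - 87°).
sin(22° - 87°) = sin 22° cos 87° - cos 22° sin 87° = -0.9063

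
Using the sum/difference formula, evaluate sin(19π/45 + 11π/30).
sin(19π/45 + 11π/30) = sin 19π/45 cos 11π/30 + cos 19π/45 sin 11π/30 = 0.6157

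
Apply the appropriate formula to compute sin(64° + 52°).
sin(64° + 52°) = sin 64° cos 52° + cos 64° sin 52° = 0.8988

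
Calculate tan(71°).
tan(71°) = 2.904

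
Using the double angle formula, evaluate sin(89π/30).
sin(89π/30) = 2 sin 89π/60 cos 89π/60 = 0.1045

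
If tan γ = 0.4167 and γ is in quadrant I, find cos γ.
cos γ = 0.9231 (using tan²γ + 1 = sec²γ)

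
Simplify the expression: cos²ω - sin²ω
cos²ω - sin²ω = cos(2ω) (using Double angle)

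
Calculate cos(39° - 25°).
cos(39° - 25°) = cos 39° cos 25° + sin 39° sin 25° = 0.9703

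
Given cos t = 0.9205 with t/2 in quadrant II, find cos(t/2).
cos(t/2) = ±√((1 + cos t)/2); negative since t/2 ∈ QII, so cos(t/2) = -0.9799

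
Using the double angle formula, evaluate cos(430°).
cos(430°) = cos²215° - sin²215° = 0.342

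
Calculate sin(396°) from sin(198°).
sin(396°) = 2 sin 198° cos 198° = 0.5878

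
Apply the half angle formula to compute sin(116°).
sin(116°) = √((1 - cos 232°)/2) = 0.8988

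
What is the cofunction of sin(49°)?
sin(49°) = cos(90° - 49°) = cos(41°)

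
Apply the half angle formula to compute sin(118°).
sin(118°) = √((1 - cos 236°)/2) = 0.8829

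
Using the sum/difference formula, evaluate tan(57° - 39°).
tan(57° - 39°) = (tan 57° - tan 39°)/(1 + tan 57° tan 39°) = 0.3249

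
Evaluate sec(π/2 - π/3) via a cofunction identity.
sec(π/2 - π/3) = csc(π/3) = 2√3/3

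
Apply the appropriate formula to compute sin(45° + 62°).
sin(45° + 62°) = sin 45° cos 62° + cos 45° sin 62° = 0.9563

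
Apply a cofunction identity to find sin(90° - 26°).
sin(90° - 26°) = cos(26°) = 0.8988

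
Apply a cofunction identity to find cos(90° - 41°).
cos(90° - 41°) = sin(41°) = 0.6561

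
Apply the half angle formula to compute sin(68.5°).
sin(68.5°) = √((1 - cos 137°)/2) = 0.9304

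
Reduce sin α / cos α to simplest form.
sin α / cos α = tan α (using Quotient identity)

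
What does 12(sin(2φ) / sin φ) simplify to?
12(sin(2φ) / sin φ) = 12(2 cos φ) (using Double angle)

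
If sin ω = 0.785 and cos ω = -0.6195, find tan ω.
tan ω = sin ω / cos ω = -1.267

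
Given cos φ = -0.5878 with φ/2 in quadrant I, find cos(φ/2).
cos(φ/2) = ±√((1 + cos φ)/2); positive since φ/2 ∈ QI, so cos(φ/2) = 0.454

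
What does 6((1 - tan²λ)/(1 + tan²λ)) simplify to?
6((1 - tan²λ)/(1 + tan²λ)) = 6(cos(2λ)) (using Double angle)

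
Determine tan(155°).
tan(155°) = -0.4663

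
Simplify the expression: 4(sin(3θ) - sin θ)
4(sin(3θ) - sin θ) = 4(2 cos(2θ) sin θ) (using Sum-to-product)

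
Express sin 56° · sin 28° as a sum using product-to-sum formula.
sin 56° sin 28° = (1/2)[cos(56°-28°) - cos(56°+28°)]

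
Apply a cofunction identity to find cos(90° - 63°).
cos(90° - 63°) = sin(63°) = 0.891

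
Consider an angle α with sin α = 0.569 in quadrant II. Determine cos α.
cos α = ±√(1 - sin²α) = -0.8223 (negative in QII)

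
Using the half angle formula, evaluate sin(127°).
sin(127°) = √((1 - cos 254°)/2) = 0.7986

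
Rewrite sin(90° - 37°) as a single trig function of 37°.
sin(90° - 37°) = cos(37°)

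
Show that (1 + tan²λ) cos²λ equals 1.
LHS = sec²λ · cos²λ = (1/cos²λ) · cos²λ = 1 = RHS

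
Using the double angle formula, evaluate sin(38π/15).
sin(38π/15) = 2 sin 19π/15 cos 19π/15 = 0.9945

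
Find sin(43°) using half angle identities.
sin(43°) = √((1 - cos 86°)/2) = 0.682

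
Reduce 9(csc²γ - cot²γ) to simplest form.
9(csc²γ - cot²γ) = 9 (using Pythagorean identity)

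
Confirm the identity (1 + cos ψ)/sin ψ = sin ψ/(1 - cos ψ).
RHS = sin ψ(1 + cos ψ) / ((1 - cos ψ)(1 + cos ψ)) = sin ψ(1 + cos ψ) / (1 - cos²ψ) = sin ψ(1 + cos ψ) / sin²ψ = (1 + cos ψ)/sin ψ = LHS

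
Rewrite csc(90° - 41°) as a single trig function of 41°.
csc(90° - 41°) = sec(41°)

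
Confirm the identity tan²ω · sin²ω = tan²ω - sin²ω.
RHS = sin²ω/cos²ω - sin²ω = sin²ω(1/cos²ω - 1) = sin²ω · (1 - cos²ω)/cos²ω = sin²ω · sin²ω/cos²ω = sin²ω · tan²ω = LHS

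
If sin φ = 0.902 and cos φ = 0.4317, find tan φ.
tan φ = sin φ / cos φ = 2.089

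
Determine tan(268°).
tan(268°) = 28.64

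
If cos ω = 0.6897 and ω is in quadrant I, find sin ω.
sin ω = 0.7241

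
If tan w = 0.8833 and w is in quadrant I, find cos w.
cos w = 0.7495 (using tan²w + 1 = sec²w)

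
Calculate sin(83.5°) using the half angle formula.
sin(83.5°) = √((1 - cos 167°)/2) = 0.9936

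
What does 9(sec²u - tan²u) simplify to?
9(sec²u - tan²u) = 9 (using Pythagorean identity)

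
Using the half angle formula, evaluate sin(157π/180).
sin(157π/180) = √((1 - cos 157π/90)/2) = 0.3907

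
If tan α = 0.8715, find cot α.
cot α = 1/tan α = 1.147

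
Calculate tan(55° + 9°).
tan(55° + 9°) = (tan 55° + tan 9°)/(1 - tan 55° tan 9°) = 2.05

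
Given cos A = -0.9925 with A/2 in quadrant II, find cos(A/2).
cos(A/2) = ±√((1 + cos A)/2); negative since A/2 ∈ QII, so cos(A/2) = -0.06124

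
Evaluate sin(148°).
sin(148°) = 0.5299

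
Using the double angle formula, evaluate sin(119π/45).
sin(119π/45) = 2 sin 119π/90 cos 119π/90 = 0.8988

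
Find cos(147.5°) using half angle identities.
cos(147.5°) = -√((1 + cos 295°)/2) = -0.8434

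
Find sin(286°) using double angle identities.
sin(286°) = 2 sin 143° cos 143° = -0.9613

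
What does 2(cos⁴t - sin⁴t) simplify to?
2(cos⁴t - sin⁴t) = 2(cos(2t)) (using Factoring + double angle)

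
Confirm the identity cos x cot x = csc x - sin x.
RHS = 1/sin x - sin x = (1 - sin²x)/sin x = cos²x/sin x = cos x · (cos x/sin x) = cos x cot x = LHS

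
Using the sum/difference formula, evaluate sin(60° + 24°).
sin(60° + 24°) = sin 60° cos 24° + cos 60° sin 24° = 0.9945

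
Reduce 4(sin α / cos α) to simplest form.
4(sin α / cos α) = 4(tan α) (using Quotient identity)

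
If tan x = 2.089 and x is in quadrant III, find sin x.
sin x = -0.902 (using tan²x + 1 = sec²x)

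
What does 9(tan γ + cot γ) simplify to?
9(tan γ + cot γ) = 9(sec γ csc γ) (using Quotient identities)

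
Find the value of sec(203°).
sec(203°) = -1.086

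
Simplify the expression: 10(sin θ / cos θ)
10(sin θ / cos θ) = 10(tan θ) (using Quotient identity)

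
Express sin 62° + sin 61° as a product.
sin 62° + sin 61° = 2 sin(61.5°) cos(0.5°)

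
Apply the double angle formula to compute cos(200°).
cos(200°) = cos²100° - sin²100° = -0.9397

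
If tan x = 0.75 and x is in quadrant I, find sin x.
sin x = 0.6 (using tan²x + 1 = sec²x)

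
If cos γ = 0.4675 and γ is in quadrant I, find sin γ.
sin γ = 0.884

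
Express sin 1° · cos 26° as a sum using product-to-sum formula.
sin 1° cos 26° = (1/2)[sin(1°+26°) + sin(1°-26°)]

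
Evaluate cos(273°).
cos(273°) = 0.05234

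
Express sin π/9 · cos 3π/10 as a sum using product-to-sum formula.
sin π/9 cos 3π/10 = (1/2)[sin(π/9+3π/10) + sin(π/9-3π/10)]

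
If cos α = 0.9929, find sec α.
sec α = 1/cos α = 1.007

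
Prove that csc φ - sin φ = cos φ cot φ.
LHS = 1/sin φ - sin φ = (1 - sin²φ)/sin φ = cos²φ/sin φ = cos φ · (cos φ/sin φ) = cos φ cot φ = RHS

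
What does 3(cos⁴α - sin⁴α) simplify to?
3(cos⁴α - sin⁴α) = 3(cos(2α)) (using Factoring + double angle)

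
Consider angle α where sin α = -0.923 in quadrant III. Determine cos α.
cos α = ±√(1 - sin²α) = -0.3848 (negative in QIII)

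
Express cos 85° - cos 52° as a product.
cos 85° - cos 52° = -2 sin(68.5°) sin(16.5°)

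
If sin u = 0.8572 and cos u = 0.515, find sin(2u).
sin(2u) = 2 sin u cos u = 0.8829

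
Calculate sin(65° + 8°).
sin(65° + 8°) = sin 65° cos 8° + cos 65° sin 8° = 0.9563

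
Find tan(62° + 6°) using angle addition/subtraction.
tan(62° + 6°) = (tan 62° + tan 6°)/(1 - tan 62° tan 6°) = 2.475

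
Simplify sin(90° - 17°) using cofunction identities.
sin(90° - 17°) = cos(17°)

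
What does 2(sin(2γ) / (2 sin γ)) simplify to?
2(sin(2γ) / (2 sin γ)) = 2(cos γ) (using Double angle)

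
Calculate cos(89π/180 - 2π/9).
cos(89π/180 - 2π/9) = cos 89π/180 cos 2π/9 + sin 89π/180 sin 2π/9 = 0.6561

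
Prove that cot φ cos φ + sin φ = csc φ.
LHS = cos²φ/sin φ + sin φ = (cos²φ + sin²φ)/sin φ = 1/sin φ = csc φ = RHS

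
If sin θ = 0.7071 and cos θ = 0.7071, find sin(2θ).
sin(2θ) = 2 sin θ cos θ = 1.0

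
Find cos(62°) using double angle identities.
cos(62°) = cos²31° - sin²31° = 0.4695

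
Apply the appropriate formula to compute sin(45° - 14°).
sin(45° - 14°) = sin 45° cos 14° - cos 45° sin 14° = 0.515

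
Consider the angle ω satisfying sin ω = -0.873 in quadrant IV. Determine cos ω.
cos ω = √(1 - sin²ω) = 0.4877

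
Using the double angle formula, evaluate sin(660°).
sin(660°) = 2 sin 330° cos 330° = -√3/2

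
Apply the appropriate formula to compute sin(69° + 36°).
sin(69° + 36°) = sin 69° cos 36° + cos 69° sin 36° = (√6+√2)/4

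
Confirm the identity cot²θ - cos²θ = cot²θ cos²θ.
LHS = cos²θ/sin²θ - cos²θ = cos²θ(1/sin²θ - 1) = cos²θ · (1 - sin²θ)/sin²θ = cos²θ · cos²θ/sin²θ = cos²θ · cot²θ = RHS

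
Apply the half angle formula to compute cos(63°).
cos(63°) = √((1 + cos 126°)/2) = 0.454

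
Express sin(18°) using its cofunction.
sin(18°) = cos(90° - 18°) = cos(72°)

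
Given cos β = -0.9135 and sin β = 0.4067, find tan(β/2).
tan(β/2) = sin β / (1 + cos β) = 4.702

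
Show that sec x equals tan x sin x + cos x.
RHS = sin²x/cos x + cos x = (sin²x + cos²x)/cos x = 1/cos x = sec x = LHS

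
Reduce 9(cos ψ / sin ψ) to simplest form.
9(cos ψ / sin ψ) = 9(cot ψ) (using Quotient identity)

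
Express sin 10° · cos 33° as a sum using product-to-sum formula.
sin 10° cos 33° = (1/2)[sin(10°+33°) + sin(10°-33°)]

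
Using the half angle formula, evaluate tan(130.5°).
tan(130.5°) = sin 261° / (1 + cos 261°) = -1.171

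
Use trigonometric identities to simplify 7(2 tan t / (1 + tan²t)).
7(2 tan t / (1 + tan²t)) = 7(sin(2t)) (using Double angle)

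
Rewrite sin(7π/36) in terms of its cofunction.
sin(7π/36) = cos(π/2 - 7π/36) = cos(11π/36)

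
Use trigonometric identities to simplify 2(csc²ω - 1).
2(csc²ω - 1) = 2(cot²ω) (using Pythagorean identity)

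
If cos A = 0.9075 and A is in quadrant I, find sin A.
sin A = 0.4201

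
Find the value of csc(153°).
csc(153°) = 2.203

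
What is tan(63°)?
tan(63°) = 1.963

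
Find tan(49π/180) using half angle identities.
tan(49π/180) = sin 49π/90 / (1 + cos 49π/90) = 1.15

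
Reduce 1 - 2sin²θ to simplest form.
1 - 2sin²θ = cos(2θ) (using Double angle)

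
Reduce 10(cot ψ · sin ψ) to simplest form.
10(cot ψ · sin ψ) = 10(cos ψ) (using Quotient identity)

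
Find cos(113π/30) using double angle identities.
cos(113π/30) = 2cos²113π/60 - 1 = 0.7431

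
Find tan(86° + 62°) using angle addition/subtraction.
tan(86° + 62°) = (tan 86° + tan 62°)/(1 - tan 86° tan 62°) = -0.6249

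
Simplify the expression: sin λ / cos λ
sin λ / cos λ = tan λ (using Quotient identity)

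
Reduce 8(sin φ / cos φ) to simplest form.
8(sin φ / cos φ) = 8(tan φ) (using Quotient identity)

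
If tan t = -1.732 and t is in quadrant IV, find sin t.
sin t = -0.866 (using tan²t + 1 = sec²t)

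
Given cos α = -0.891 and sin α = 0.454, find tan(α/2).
tan(α/2) = sin α / (1 + cos α) = 4.165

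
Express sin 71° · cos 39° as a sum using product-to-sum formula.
sin 71° cos 39° = (1/2)[sin(71°+39°) + sin(71°-39°)]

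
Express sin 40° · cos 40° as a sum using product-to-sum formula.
sin 40° cos 40° = (1/2)[sin(40°+40°) + sin(40°-40°)]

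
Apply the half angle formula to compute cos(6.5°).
cos(6.5°) = √((1 + cos 13°)/2) = 0.9936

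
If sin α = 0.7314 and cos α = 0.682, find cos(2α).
cos(2α) = cos²α - sin²α = -0.06982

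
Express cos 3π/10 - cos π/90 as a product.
cos 3π/10 - cos π/90 = -2 sin(7π/45) sin(13π/90)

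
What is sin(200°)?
sin(200°) = -0.342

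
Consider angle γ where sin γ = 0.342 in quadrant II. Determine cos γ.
cos γ = ±√(1 - sin²γ) = -0.9397 (negative in QII)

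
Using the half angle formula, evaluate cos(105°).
cos(105°) = -√((1 + cos 210°)/2) = -(√6-√2)/4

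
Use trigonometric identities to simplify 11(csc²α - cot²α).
11(csc²α - cot²α) = 11 (using Pythagorean identity)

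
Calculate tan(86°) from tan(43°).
tan(86°) = 2 tan 43° / (1 - tan²43°) = 14.3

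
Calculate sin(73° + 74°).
sin(73° + 74°) = sin 73° cos 74° + cos 73° sin 74° = 0.5446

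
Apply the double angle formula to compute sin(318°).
sin(318°) = 2 sin 159° cos 159° = -0.6691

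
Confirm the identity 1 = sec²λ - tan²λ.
RHS = 1/cos²λ - sin²λ/cos²λ = (1 - sin²λ)/cos²λ = cos²λ/cos²λ = 1 = LHS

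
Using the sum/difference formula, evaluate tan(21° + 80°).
tan(21° + 80°) = (tan 21° + tan 80°)/(1 - tan 21° tan 80°) = -5.145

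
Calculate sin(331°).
sin(331°) = -0.4848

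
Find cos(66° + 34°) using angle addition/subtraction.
cos(66° + 34°) = cos 66° cos 34° - sin 66° sin 34° = -0.1736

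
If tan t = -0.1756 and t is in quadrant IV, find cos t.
cos t = 0.9849 (using tan²t + 1 = sec²t)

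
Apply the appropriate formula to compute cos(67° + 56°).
cos(67° + 56°) = cos 67° cos 56° - sin 67° sin 56° = -0.5446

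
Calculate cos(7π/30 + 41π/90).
cos(7π/30 + 41π/90) = cos 7π/30 cos 41π/90 - sin 7π/30 sin 41π/90 = -0.5592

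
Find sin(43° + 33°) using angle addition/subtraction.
sin(43° + 33°) = sin 43° cos 33° + cos 43° sin 33° = 0.9703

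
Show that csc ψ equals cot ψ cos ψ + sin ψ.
RHS = cos²ψ/sin ψ + sin ψ = (cos²ψ + sin²ψ)/sin ψ = 1/sin ψ = csc ψ = LHS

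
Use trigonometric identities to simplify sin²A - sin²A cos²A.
sin²A - sin²A cos²A = sin⁴A (using Factoring)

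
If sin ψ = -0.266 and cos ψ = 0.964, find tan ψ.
tan ψ = sin ψ / cos ψ = -0.2759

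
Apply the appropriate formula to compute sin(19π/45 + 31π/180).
sin(19π/45 + 31π/180) = sin 19π/45 cos 31π/180 + cos 19π/45 sin 31π/180 = 0.9563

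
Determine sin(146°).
sin(146°) = 0.5592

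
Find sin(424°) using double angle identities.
sin(424°) = 2 sin 212° cos 212° = 0.8988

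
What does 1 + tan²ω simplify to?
1 + tan²ω = sec²ω (using Pythagorean identity)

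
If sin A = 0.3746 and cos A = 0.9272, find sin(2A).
sin(2A) = 2 sin A cos A = 0.6947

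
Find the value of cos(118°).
cos(118°) = -0.4695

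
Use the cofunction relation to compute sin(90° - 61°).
sin(90° - 61°) = cos(61°) = 0.4848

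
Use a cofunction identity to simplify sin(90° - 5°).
sin(90° - 5°) = cos(5°)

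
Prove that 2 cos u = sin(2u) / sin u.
RHS = 2 sin u cos u / sin u = 2 cos u = LHS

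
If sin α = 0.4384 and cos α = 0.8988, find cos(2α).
cos(2α) = cos²α - sin²α = 0.6156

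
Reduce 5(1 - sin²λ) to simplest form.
5(1 - sin²λ) = 5(cos²λ) (using Pythagorean identity)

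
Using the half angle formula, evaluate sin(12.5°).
sin(12.5°) = √((1 - cos 25°)/2) = 0.2164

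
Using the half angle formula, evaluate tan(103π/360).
tan(103π/360) = sin 103π/180 / (1 + cos 103π/180) = 1.257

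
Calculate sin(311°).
sin(311°) = -0.7547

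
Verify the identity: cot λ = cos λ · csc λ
RHS = cos λ · (1/sin λ) = cos λ/sin λ = cot λ = LHS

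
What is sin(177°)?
sin(177°) = 0.05234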